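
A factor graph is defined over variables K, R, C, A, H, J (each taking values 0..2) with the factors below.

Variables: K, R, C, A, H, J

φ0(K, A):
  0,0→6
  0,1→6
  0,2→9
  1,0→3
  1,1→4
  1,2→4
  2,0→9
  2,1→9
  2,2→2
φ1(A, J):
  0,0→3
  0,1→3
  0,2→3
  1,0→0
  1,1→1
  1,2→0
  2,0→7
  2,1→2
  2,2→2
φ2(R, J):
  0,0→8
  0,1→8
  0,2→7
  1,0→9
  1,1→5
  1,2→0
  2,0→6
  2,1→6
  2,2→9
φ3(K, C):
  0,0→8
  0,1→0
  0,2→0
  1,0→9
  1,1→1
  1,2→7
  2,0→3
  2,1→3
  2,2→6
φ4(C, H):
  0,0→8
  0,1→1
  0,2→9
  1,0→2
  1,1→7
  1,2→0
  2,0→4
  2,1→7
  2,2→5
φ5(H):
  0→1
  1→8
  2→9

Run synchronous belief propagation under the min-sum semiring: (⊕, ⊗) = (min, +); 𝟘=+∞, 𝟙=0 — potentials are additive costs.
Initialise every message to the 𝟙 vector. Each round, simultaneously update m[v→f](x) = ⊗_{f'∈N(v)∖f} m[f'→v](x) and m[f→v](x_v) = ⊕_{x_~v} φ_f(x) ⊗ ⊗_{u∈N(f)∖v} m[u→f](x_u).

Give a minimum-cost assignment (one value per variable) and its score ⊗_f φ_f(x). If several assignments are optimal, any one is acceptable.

assignment: (K=1, R=1, C=1, A=1, H=0, J=2); score = 8

init: all messages = 𝟙 over 3 values
r1 m[φ0→K] = [6, 3, 2]
r1 m[φ0→A] = [3, 4, 2]
r1 m[φ1→A] = [3, 0, 2]
r1 m[φ1→J] = [0, 1, 0]
r1 m[φ2→R] = [7, 0, 6]
r1 m[φ2→J] = [6, 5, 0]
r1 m[φ3→K] = [0, 1, 3]
r1 m[φ3→C] = [3, 0, 0]
r1 m[φ4→C] = [1, 0, 4]
r1 m[φ4→H] = [2, 1, 0]
r1 m[φ5→H] = [1, 8, 9]
r1 m[K→φ0] = [0, 0, 0]
r1 m[K→φ3] = [0, 0, 0]
r1 m[R→φ2] = [0, 0, 0]
r1 m[C→φ3] = [0, 0, 0]
r1 m[C→φ4] = [0, 0, 0]
r1 m[A→φ0] = [0, 0, 0]
r1 m[A→φ1] = [0, 0, 0]
r1 m[H→φ4] = [0, 0, 0]
r1 m[H→φ5] = [0, 0, 0]
r1 m[J→φ1] = [0, 0, 0]
r1 m[J→φ2] = [0, 0, 0]
r2 m[φ0→K] = [6, 3, 2]
r2 m[φ0→A] = [3, 4, 2]
r2 m[φ1→A] = [3, 0, 2]
r2 m[φ1→J] = [0, 1, 0]
r2 m[φ2→R] = [7, 0, 6]
r2 m[φ2→J] = [6, 5, 0]
r2 m[φ3→K] = [0, 1, 3]
r2 m[φ3→C] = [3, 0, 0]
r2 m[φ4→C] = [1, 0, 4]
r2 m[φ4→H] = [2, 1, 0]
r2 m[φ5→H] = [1, 8, 9]
r2 m[K→φ0] = [0, 1, 3]
r2 m[K→φ3] = [6, 3, 2]
r2 m[R→φ2] = [0, 0, 0]
r2 m[C→φ3] = [1, 0, 4]
r2 m[C→φ4] = [3, 0, 0]
r2 m[A→φ0] = [3, 0, 2]
r2 m[A→φ1] = [3, 4, 2]
r2 m[H→φ4] = [1, 8, 9]
r2 m[H→φ5] = [2, 1, 0]
r2 m[J→φ1] = [6, 5, 0]
r2 m[J→φ2] = [0, 1, 0]
r3 m[φ0→K] = [6, 4, 4]
r3 m[φ0→A] = [4, 5, 5]
r3 m[φ1→A] = [3, 0, 2]
r3 m[φ1→J] = [4, 4, 4]
r3 m[φ2→R] = [7, 0, 6]
r3 m[φ2→J] = [6, 5, 0]
r3 m[φ3→K] = [0, 1, 3]
r3 m[φ3→C] = [5, 4, 6]
r3 m[φ4→C] = [9, 3, 5]
r3 m[φ4→H] = [2, 4, 0]
r3 m[φ5→H] = [1, 8, 9]
r3 m[K→φ0] = [0, 1, 3]
r3 m[K→φ3] = [6, 3, 2]
r3 m[R→φ2] = [0, 0, 0]
r3 m[C→φ3] = [1, 0, 4]
r3 m[C→φ4] = [3, 0, 0]
r3 m[A→φ0] = [3, 0, 2]
r3 m[A→φ1] = [3, 4, 2]
r3 m[H→φ4] = [1, 8, 9]
r3 m[H→φ5] = [2, 1, 0]
r3 m[J→φ1] = [6, 5, 0]
r3 m[J→φ2] = [0, 1, 0]
r4 m[φ0→K] = [6, 4, 4]
r4 m[φ0→A] = [4, 5, 5]
r4 m[φ1→A] = [3, 0, 2]
r4 m[φ1→J] = [4, 4, 4]
r4 m[φ2→R] = [7, 0, 6]
r4 m[φ2→J] = [6, 5, 0]
r4 m[φ3→K] = [0, 1, 3]
r4 m[φ3→C] = [5, 4, 6]
r4 m[φ4→C] = [9, 3, 5]
r4 m[φ4→H] = [2, 4, 0]
r4 m[φ5→H] = [1, 8, 9]
r4 m[K→φ0] = [0, 1, 3]
r4 m[K→φ3] = [6, 4, 4]
r4 m[R→φ2] = [0, 0, 0]
r4 m[C→φ3] = [9, 3, 5]
r4 m[C→φ4] = [5, 4, 6]
r4 m[A→φ0] = [3, 0, 2]
r4 m[A→φ1] = [4, 5, 5]
r4 m[H→φ4] = [1, 8, 9]
r4 m[H→φ5] = [2, 4, 0]
r4 m[J→φ1] = [6, 5, 0]
r4 m[J→φ2] = [4, 4, 4]
r5 m[φ0→K] = [6, 4, 4]
r5 m[φ0→A] = [4, 5, 5]
r5 m[φ1→A] = [3, 0, 2]
r5 m[φ1→J] = [5, 6, 5]
r5 m[φ2→R] = [11, 4, 10]
r5 m[φ2→J] = [6, 5, 0]
r5 m[φ3→K] = [3, 4, 6]
r5 m[φ3→C] = [7, 5, 6]
r5 m[φ4→C] = [9, 3, 5]
r5 m[φ4→H] = [6, 6, 4]
r5 m[φ5→H] = [1, 8, 9]
r5 m[K→φ0] = [0, 1, 3]
r5 m[K→φ3] = [6, 4, 4]
r5 m[R→φ2] = [0, 0, 0]
r5 m[C→φ3] = [9, 3, 5]
r5 m[C→φ4] = [5, 4, 6]
r5 m[A→φ0] = [3, 0, 2]
r5 m[A→φ1] = [4, 5, 5]
r5 m[H→φ4] = [1, 8, 9]
r5 m[H→φ5] = [2, 4, 0]
r5 m[J→φ1] = [6, 5, 0]
r5 m[J→φ2] = [4, 4, 4]
r6 m[φ0→K] = [6, 4, 4]
r6 m[φ0→A] = [4, 5, 5]
r6 m[φ1→A] = [3, 0, 2]
r6 m[φ1→J] = [5, 6, 5]
r6 m[φ2→R] = [11, 4, 10]
r6 m[φ2→J] = [6, 5, 0]
r6 m[φ3→K] = [3, 4, 6]
r6 m[φ3→C] = [7, 5, 6]
r6 m[φ4→C] = [9, 3, 5]
r6 m[φ4→H] = [6, 6, 4]
r6 m[φ5→H] = [1, 8, 9]
r6 m[K→φ0] = [3, 4, 6]
r6 m[K→φ3] = [6, 4, 4]
r6 m[R→φ2] = [0, 0, 0]
r6 m[C→φ3] = [9, 3, 5]
r6 m[C→φ4] = [7, 5, 6]
r6 m[A→φ0] = [3, 0, 2]
r6 m[A→φ1] = [4, 5, 5]
r6 m[H→φ4] = [1, 8, 9]
r6 m[H→φ5] = [6, 6, 4]
r6 m[J→φ1] = [6, 5, 0]
r6 m[J→φ2] = [5, 6, 5]
r7 m[φ0→K] = [6, 4, 4]
r7 m[φ0→A] = [7, 8, 8]
r7 m[φ1→A] = [3, 0, 2]
r7 m[φ1→J] = [5, 6, 5]
r7 m[φ2→R] = [12, 5, 11]
r7 m[φ2→J] = [6, 5, 0]
r7 m[φ3→K] = [3, 4, 6]
r7 m[φ3→C] = [7, 5, 6]
r7 m[φ4→C] = [9, 3, 5]
r7 m[φ4→H] = [7, 8, 5]
r7 m[φ5→H] = [1, 8, 9]
r7 m[K→φ0] = [3, 4, 6]
r7 m[K→φ3] = [6, 4, 4]
r7 m[R→φ2] = [0, 0, 0]
r7 m[C→φ3] = [9, 3, 5]
r7 m[C→φ4] = [7, 5, 6]
r7 m[A→φ0] = [3, 0, 2]
r7 m[A→φ1] = [4, 5, 5]
r7 m[H→φ4] = [1, 8, 9]
r7 m[H→φ5] = [6, 6, 4]
r7 m[J→φ1] = [6, 5, 0]
r7 m[J→φ2] = [5, 6, 5]
r8 m[φ0→K] = [6, 4, 4]
r8 m[φ0→A] = [7, 8, 8]
r8 m[φ1→A] = [3, 0, 2]
r8 m[φ1→J] = [5, 6, 5]
r8 m[φ2→R] = [12, 5, 11]
r8 m[φ2→J] = [6, 5, 0]
r8 m[φ3→K] = [3, 4, 6]
r8 m[φ3→C] = [7, 5, 6]
r8 m[φ4→C] = [9, 3, 5]
r8 m[φ4→H] = [7, 8, 5]
r8 m[φ5→H] = [1, 8, 9]
r8 m[K→φ0] = [3, 4, 6]
r8 m[K→φ3] = [6, 4, 4]
r8 m[R→φ2] = [0, 0, 0]
r8 m[C→φ3] = [9, 3, 5]
r8 m[C→φ4] = [7, 5, 6]
r8 m[A→φ0] = [3, 0, 2]
r8 m[A→φ1] = [7, 8, 8]
r8 m[H→φ4] = [1, 8, 9]
r8 m[H→φ5] = [7, 8, 5]
r8 m[J→φ1] = [6, 5, 0]
r8 m[J→φ2] = [5, 6, 5]
r9 m[φ0→K] = [6, 4, 4]
r9 m[φ0→A] = [7, 8, 8]
r9 m[φ1→A] = [3, 0, 2]
r9 m[φ1→J] = [8, 9, 8]
r9 m[φ2→R] = [12, 5, 11]
r9 m[φ2→J] = [6, 5, 0]
r9 m[φ3→K] = [3, 4, 6]
r9 m[φ3→C] = [7, 5, 6]
r9 m[φ4→C] = [9, 3, 5]
r9 m[φ4→H] = [7, 8, 5]
r9 m[φ5→H] = [1, 8, 9]
r9 m[K→φ0] = [3, 4, 6]
r9 m[K→φ3] = [6, 4, 4]
r9 m[R→φ2] = [0, 0, 0]
r9 m[C→φ3] = [9, 3, 5]
r9 m[C→φ4] = [7, 5, 6]
r9 m[A→φ0] = [3, 0, 2]
r9 m[A→φ1] = [7, 8, 8]
r9 m[H→φ4] = [1, 8, 9]
r9 m[H→φ5] = [7, 8, 5]
r9 m[J→φ1] = [6, 5, 0]
r9 m[J→φ2] = [5, 6, 5]
r10 m[φ0→K] = [6, 4, 4]
r10 m[φ0→A] = [7, 8, 8]
r10 m[φ1→A] = [3, 0, 2]
r10 m[φ1→J] = [8, 9, 8]
r10 m[φ2→R] = [12, 5, 11]
r10 m[φ2→J] = [6, 5, 0]
r10 m[φ3→K] = [3, 4, 6]
r10 m[φ3→C] = [7, 5, 6]
r10 m[φ4→C] = [9, 3, 5]
r10 m[φ4→H] = [7, 8, 5]
r10 m[φ5→H] = [1, 8, 9]
r10 m[K→φ0] = [3, 4, 6]
r10 m[K→φ3] = [6, 4, 4]
r10 m[R→φ2] = [0, 0, 0]
r10 m[C→φ3] = [9, 3, 5]
r10 m[C→φ4] = [7, 5, 6]
r10 m[A→φ0] = [3, 0, 2]
r10 m[A→φ1] = [7, 8, 8]
r10 m[H→φ4] = [1, 8, 9]
r10 m[H→φ5] = [7, 8, 5]
r10 m[J→φ1] = [6, 5, 0]
r10 m[J→φ2] = [8, 9, 8]
r11 m[φ0→K] = [6, 4, 4]
r11 m[φ0→A] = [7, 8, 8]
r11 m[φ1→A] = [3, 0, 2]
r11 m[φ1→J] = [8, 9, 8]
r11 m[φ2→R] = [15, 8, 14]
r11 m[φ2→J] = [6, 5, 0]
r11 m[φ3→K] = [3, 4, 6]
r11 m[φ3→C] = [7, 5, 6]
r11 m[φ4→C] = [9, 3, 5]
r11 m[φ4→H] = [7, 8, 5]
r11 m[φ5→H] = [1, 8, 9]
r11 m[K→φ0] = [3, 4, 6]
r11 m[K→φ3] = [6, 4, 4]
r11 m[R→φ2] = [0, 0, 0]
r11 m[C→φ3] = [9, 3, 5]
r11 m[C→φ4] = [7, 5, 6]
r11 m[A→φ0] = [3, 0, 2]
r11 m[A→φ1] = [7, 8, 8]
r11 m[H→φ4] = [1, 8, 9]
r11 m[H→φ5] = [7, 8, 5]
r11 m[J→φ1] = [6, 5, 0]
r11 m[J→φ2] = [8, 9, 8]
r12 m[φ0→K] = [6, 4, 4]
r12 m[φ0→A] = [7, 8, 8]
r12 m[φ1→A] = [3, 0, 2]
r12 m[φ1→J] = [8, 9, 8]
r12 m[φ2→R] = [15, 8, 14]
r12 m[φ2→J] = [6, 5, 0]
r12 m[φ3→K] = [3, 4, 6]
r12 m[φ3→C] = [7, 5, 6]
r12 m[φ4→C] = [9, 3, 5]
r12 m[φ4→H] = [7, 8, 5]
r12 m[φ5→H] = [1, 8, 9]
r12 m[K→φ0] = [3, 4, 6]
r12 m[K→φ3] = [6, 4, 4]
r12 m[R→φ2] = [0, 0, 0]
r12 m[C→φ3] = [9, 3, 5]
r12 m[C→φ4] = [7, 5, 6]
r12 m[A→φ0] = [3, 0, 2]
r12 m[A→φ1] = [7, 8, 8]
r12 m[H→φ4] = [1, 8, 9]
r12 m[H→φ5] = [7, 8, 5]
r12 m[J→φ1] = [6, 5, 0]
r12 m[J→φ2] = [8, 9, 8]
fixed point reached at round 12
traceback from K: (K=1, R=1, C=1, A=1, H=0, J=2), score=8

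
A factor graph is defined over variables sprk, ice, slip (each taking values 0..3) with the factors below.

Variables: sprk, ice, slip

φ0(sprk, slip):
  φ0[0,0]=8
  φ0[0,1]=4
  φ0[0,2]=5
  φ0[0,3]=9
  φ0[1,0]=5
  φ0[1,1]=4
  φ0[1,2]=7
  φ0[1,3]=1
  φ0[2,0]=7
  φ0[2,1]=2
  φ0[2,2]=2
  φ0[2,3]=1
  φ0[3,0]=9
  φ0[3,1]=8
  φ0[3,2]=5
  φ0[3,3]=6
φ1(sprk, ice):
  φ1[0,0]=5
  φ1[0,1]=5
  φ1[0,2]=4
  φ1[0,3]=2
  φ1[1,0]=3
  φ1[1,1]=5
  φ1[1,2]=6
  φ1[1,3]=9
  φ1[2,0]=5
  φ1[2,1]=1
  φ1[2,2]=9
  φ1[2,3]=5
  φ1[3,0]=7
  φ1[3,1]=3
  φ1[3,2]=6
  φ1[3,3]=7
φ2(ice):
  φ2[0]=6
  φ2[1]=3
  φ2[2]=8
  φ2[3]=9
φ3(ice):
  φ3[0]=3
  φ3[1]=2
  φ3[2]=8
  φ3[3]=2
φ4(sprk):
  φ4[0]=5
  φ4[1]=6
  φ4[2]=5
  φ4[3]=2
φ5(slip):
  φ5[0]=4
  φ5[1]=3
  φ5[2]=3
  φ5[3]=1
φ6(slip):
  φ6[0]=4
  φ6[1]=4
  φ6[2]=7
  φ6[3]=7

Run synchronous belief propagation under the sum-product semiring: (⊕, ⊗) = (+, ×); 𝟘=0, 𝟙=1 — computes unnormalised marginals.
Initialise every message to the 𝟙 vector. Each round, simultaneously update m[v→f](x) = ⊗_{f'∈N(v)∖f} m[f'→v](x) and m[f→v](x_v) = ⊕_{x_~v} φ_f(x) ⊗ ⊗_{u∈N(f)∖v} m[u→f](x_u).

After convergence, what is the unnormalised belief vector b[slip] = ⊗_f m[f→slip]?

init: all messages = 𝟙 over 4 values
r1 m[φ0→sprk] = [26, 17, 12, 28]
r1 m[φ0→slip] = [29, 18, 19, 17]
r1 m[φ1→sprk] = [16, 23, 20, 23]
r1 m[φ1→ice] = [20, 14, 25, 23]
r1 m[φ2→ice] = [6, 3, 8, 9]
r1 m[φ3→ice] = [3, 2, 8, 2]
r1 m[φ4→sprk] = [5, 6, 5, 2]
r1 m[φ5→slip] = [4, 3, 3, 1]
r1 m[φ6→slip] = [4, 4, 7, 7]
r1 m[sprk→φ0] = [1, 1, 1, 1]
r1 m[sprk→φ1] = [1, 1, 1, 1]
r1 m[sprk→φ4] = [1, 1, 1, 1]
r1 m[ice→φ1] = [1, 1, 1, 1]
r1 m[ice→φ2] = [1, 1, 1, 1]
r1 m[ice→φ3] = [1, 1, 1, 1]
r1 m[slip→φ0] = [1, 1, 1, 1]
r1 m[slip→φ5] = [1, 1, 1, 1]
r1 m[slip→φ6] = [1, 1, 1, 1]
r2 m[φ0→sprk] = [26, 17, 12, 28]
r2 m[φ0→slip] = [29, 18, 19, 17]
r2 m[φ1→sprk] = [16, 23, 20, 23]
r2 m[φ1→ice] = [20, 14, 25, 23]
r2 m[φ2→ice] = [6, 3, 8, 9]
r2 m[φ3→ice] = [3, 2, 8, 2]
r2 m[φ4→sprk] = [5, 6, 5, 2]
r2 m[φ5→slip] = [4, 3, 3, 1]
r2 m[φ6→slip] = [4, 4, 7, 7]
r2 m[sprk→φ0] = [80, 138, 100, 46]
r2 m[sprk→φ1] = [130, 102, 60, 56]
r2 m[sprk→φ4] = [416, 391, 240, 644]
r2 m[ice→φ1] = [18, 6, 64, 18]
r2 m[ice→φ2] = [60, 28, 200, 46]
r2 m[ice→φ3] = [120, 42, 200, 207]
r2 m[slip→φ0] = [16, 12, 21, 7]
r2 m[slip→φ5] = [116, 72, 133, 119]
r2 m[slip→φ6] = [116, 54, 57, 17]
r3 m[φ0→sprk] = [344, 282, 185, 387]
r3 m[φ0→slip] = [2444, 1440, 1796, 1234]
r3 m[φ1→sprk] = [412, 630, 762, 654]
r3 m[φ1→ice] = [1648, 1388, 2008, 1870]
r3 m[φ2→ice] = [6, 3, 8, 9]
r3 m[φ3→ice] = [3, 2, 8, 2]
r3 m[φ4→sprk] = [5, 6, 5, 2]
r3 m[φ5→slip] = [4, 3, 3, 1]
r3 m[φ6→slip] = [4, 4, 7, 7]
r3 m[sprk→φ0] = [80, 138, 100, 46]
r3 m[sprk→φ1] = [130, 102, 60, 56]
r3 m[sprk→φ4] = [416, 391, 240, 644]
r3 m[ice→φ1] = [18, 6, 64, 18]
r3 m[ice→φ2] = [60, 28, 200, 46]
r3 m[ice→φ3] = [120, 42, 200, 207]
r3 m[slip→φ0] = [16, 12, 21, 7]
r3 m[slip→φ5] = [116, 72, 133, 119]
r3 m[slip→φ6] = [116, 54, 57, 17]
r4 m[φ0→sprk] = [344, 282, 185, 387]
r4 m[φ0→slip] = [2444, 1440, 1796, 1234]
r4 m[φ1→sprk] = [412, 630, 762, 654]
r4 m[φ1→ice] = [1648, 1388, 2008, 1870]
r4 m[φ2→ice] = [6, 3, 8, 9]
r4 m[φ3→ice] = [3, 2, 8, 2]
r4 m[φ4→sprk] = [5, 6, 5, 2]
r4 m[φ5→slip] = [4, 3, 3, 1]
r4 m[φ6→slip] = [4, 4, 7, 7]
r4 m[sprk→φ0] = [2060, 3780, 3810, 1308]
r4 m[sprk→φ1] = [1720, 1692, 925, 774]
r4 m[sprk→φ4] = [141728, 177660, 140970, 253098]
r4 m[ice→φ1] = [18, 6, 64, 18]
r4 m[ice→φ2] = [4944, 2776, 16064, 3740]
r4 m[ice→φ3] = [9888, 4164, 16064, 16830]
r4 m[slip→φ0] = [16, 12, 21, 7]
r4 m[slip→φ5] = [9776, 5760, 12572, 8638]
r4 m[slip→φ6] = [9776, 4320, 5388, 1234]
r5 m[φ0→sprk] = [344, 282, 185, 387]
r5 m[φ0→slip] = [73822, 41444, 50920, 33978]
r5 m[φ1→sprk] = [412, 630, 762, 654]
r5 m[φ1→ice] = [23719, 20307, 30001, 28711]
r5 m[φ2→ice] = [6, 3, 8, 9]
r5 m[φ3→ice] = [3, 2, 8, 2]
r5 m[φ4→sprk] = [5, 6, 5, 2]
r5 m[φ5→slip] = [4, 3, 3, 1]
r5 m[φ6→slip] = [4, 4, 7, 7]
r5 m[sprk→φ0] = [2060, 3780, 3810, 1308]
r5 m[sprk→φ1] = [1720, 1692, 925, 774]
r5 m[sprk→φ4] = [141728, 177660, 140970, 253098]
r5 m[ice→φ1] = [18, 6, 64, 18]
r5 m[ice→φ2] = [4944, 2776, 16064, 3740]
r5 m[ice→φ3] = [9888, 4164, 16064, 16830]
r5 m[slip→φ0] = [16, 12, 21, 7]
r5 m[slip→φ5] = [9776, 5760, 12572, 8638]
r5 m[slip→φ6] = [9776, 4320, 5388, 1234]
r6 m[φ0→sprk] = [344, 282, 185, 387]
r6 m[φ0→slip] = [73822, 41444, 50920, 33978]
r6 m[φ1→sprk] = [412, 630, 762, 654]
r6 m[φ1→ice] = [23719, 20307, 30001, 28711]
r6 m[φ2→ice] = [6, 3, 8, 9]
r6 m[φ3→ice] = [3, 2, 8, 2]
r6 m[φ4→sprk] = [5, 6, 5, 2]
r6 m[φ5→slip] = [4, 3, 3, 1]
r6 m[φ6→slip] = [4, 4, 7, 7]
r6 m[sprk→φ0] = [2060, 3780, 3810, 1308]
r6 m[sprk→φ1] = [1720, 1692, 925, 774]
r6 m[sprk→φ4] = [141728, 177660, 140970, 253098]
r6 m[ice→φ1] = [18, 6, 64, 18]
r6 m[ice→φ2] = [71157, 40614, 240008, 57422]
r6 m[ice→φ3] = [142314, 60921, 240008, 258399]
r6 m[slip→φ0] = [16, 12, 21, 7]
r6 m[slip→φ5] = [295288, 165776, 356440, 237846]
r6 m[slip→φ6] = [295288, 124332, 152760, 33978]
r7 m[φ0→sprk] = [344, 282, 185, 387]
r7 m[φ0→slip] = [73822, 41444, 50920, 33978]
r7 m[φ1→sprk] = [412, 630, 762, 654]
r7 m[φ1→ice] = [23719, 20307, 30001, 28711]
r7 m[φ2→ice] = [6, 3, 8, 9]
r7 m[φ3→ice] = [3, 2, 8, 2]
r7 m[φ4→sprk] = [5, 6, 5, 2]
r7 m[φ5→slip] = [4, 3, 3, 1]
r7 m[φ6→slip] = [4, 4, 7, 7]
r7 m[sprk→φ0] = [2060, 3780, 3810, 1308]
r7 m[sprk→φ1] = [1720, 1692, 925, 774]
r7 m[sprk→φ4] = [141728, 177660, 140970, 253098]
r7 m[ice→φ1] = [18, 6, 64, 18]
r7 m[ice→φ2] = [71157, 40614, 240008, 57422]
r7 m[ice→φ3] = [142314, 60921, 240008, 258399]
r7 m[slip→φ0] = [16, 12, 21, 7]
r7 m[slip→φ5] = [295288, 165776, 356440, 237846]
r7 m[slip→φ6] = [295288, 124332, 152760, 33978]
fixed point reached at round 7
b[slip] = ⊗ incoming = [1181152, 497328, 1069320, 237846]

b[slip] = [1181152, 497328, 1069320, 237846]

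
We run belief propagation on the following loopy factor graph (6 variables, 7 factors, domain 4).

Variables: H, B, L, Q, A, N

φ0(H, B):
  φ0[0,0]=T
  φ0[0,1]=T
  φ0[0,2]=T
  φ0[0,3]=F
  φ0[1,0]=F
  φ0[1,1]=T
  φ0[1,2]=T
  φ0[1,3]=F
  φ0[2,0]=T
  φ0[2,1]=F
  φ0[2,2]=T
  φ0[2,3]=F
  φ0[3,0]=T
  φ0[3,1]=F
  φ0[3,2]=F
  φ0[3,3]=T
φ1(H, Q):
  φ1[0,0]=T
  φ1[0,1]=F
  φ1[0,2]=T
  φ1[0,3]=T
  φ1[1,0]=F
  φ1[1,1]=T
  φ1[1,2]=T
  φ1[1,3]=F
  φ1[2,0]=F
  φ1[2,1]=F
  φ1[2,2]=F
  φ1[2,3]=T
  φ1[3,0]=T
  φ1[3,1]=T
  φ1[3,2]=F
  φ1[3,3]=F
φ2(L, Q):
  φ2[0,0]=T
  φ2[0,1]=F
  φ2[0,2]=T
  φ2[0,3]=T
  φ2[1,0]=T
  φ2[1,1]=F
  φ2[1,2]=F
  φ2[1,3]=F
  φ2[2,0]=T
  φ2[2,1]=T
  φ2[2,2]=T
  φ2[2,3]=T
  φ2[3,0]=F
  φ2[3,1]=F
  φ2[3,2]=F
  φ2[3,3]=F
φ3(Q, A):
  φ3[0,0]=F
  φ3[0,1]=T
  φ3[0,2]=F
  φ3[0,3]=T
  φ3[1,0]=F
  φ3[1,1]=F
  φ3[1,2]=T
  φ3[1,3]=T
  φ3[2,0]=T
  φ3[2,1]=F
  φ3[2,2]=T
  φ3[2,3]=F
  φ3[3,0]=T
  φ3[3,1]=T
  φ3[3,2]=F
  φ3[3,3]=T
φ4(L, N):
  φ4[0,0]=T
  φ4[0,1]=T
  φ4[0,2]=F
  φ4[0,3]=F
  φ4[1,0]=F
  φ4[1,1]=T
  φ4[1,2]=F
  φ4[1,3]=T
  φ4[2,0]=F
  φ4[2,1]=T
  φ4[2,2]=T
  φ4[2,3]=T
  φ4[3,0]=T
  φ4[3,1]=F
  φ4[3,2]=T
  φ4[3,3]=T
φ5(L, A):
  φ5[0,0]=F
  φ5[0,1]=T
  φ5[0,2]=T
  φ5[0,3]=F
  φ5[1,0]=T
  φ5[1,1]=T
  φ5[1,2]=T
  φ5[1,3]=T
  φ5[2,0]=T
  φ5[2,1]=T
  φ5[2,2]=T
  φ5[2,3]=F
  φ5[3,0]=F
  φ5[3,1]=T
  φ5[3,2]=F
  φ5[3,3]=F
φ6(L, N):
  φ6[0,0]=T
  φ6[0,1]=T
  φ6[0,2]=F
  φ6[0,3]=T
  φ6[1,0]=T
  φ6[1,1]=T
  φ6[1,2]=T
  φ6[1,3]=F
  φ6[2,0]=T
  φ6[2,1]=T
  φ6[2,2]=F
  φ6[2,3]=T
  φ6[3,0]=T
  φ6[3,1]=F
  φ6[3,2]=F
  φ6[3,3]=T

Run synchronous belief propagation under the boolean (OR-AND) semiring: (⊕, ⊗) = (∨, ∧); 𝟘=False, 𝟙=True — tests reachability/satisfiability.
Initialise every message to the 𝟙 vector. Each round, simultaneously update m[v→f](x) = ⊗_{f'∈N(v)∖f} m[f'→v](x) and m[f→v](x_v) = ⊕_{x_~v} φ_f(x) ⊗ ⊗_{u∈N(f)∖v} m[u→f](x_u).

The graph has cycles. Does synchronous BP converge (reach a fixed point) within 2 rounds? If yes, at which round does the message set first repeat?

init: all messages = 𝟙 over 4 values
r1 m[φ0→H] = [T, T, T, T]
r1 m[φ0→B] = [T, T, T, T]
r1 m[φ1→H] = [T, T, T, T]
r1 m[φ1→Q] = [T, T, T, T]
r1 m[φ2→L] = [T, T, T, F]
r1 m[φ2→Q] = [T, T, T, T]
r1 m[φ3→Q] = [T, T, T, T]
r1 m[φ3→A] = [T, T, T, T]
r1 m[φ4→L] = [T, T, T, T]
r1 m[φ4→N] = [T, T, T, T]
r1 m[φ5→L] = [T, T, T, T]
r1 m[φ5→A] = [T, T, T, T]
r1 m[φ6→L] = [T, T, T, T]
r1 m[φ6→N] = [T, T, T, T]
r1 m[H→φ0] = [T, T, T, T]
r1 m[H→φ1] = [T, T, T, T]
r1 m[B→φ0] = [T, T, T, T]
r1 m[L→φ2] = [T, T, T, T]
r1 m[L→φ4] = [T, T, T, T]
r1 m[L→φ5] = [T, T, T, T]
r1 m[L→φ6] = [T, T, T, T]
r1 m[Q→φ1] = [T, T, T, T]
r1 m[Q→φ2] = [T, T, T, T]
r1 m[Q→φ3] = [T, T, T, T]
r1 m[A→φ3] = [T, T, T, T]
r1 m[A→φ5] = [T, T, T, T]
r1 m[N→φ4] = [T, T, T, T]
r1 m[N→φ6] = [T, T, T, T]
r2 m[φ0→H] = [T, T, T, T]
r2 m[φ0→B] = [T, T, T, T]
r2 m[φ1→H] = [T, T, T, T]
r2 m[φ1→Q] = [T, T, T, T]
r2 m[φ2→L] = [T, T, T, F]
r2 m[φ2→Q] = [T, T, T, T]
r2 m[φ3→Q] = [T, T, T, T]
r2 m[φ3→A] = [T, T, T, T]
r2 m[φ4→L] = [T, T, T, T]
r2 m[φ4→N] = [T, T, T, T]
r2 m[φ5→L] = [T, T, T, T]
r2 m[φ5→A] = [T, T, T, T]
r2 m[φ6→L] = [T, T, T, T]
r2 m[φ6→N] = [T, T, T, T]
r2 m[H→φ0] = [T, T, T, T]
r2 m[H→φ1] = [T, T, T, T]
r2 m[B→φ0] = [T, T, T, T]
r2 m[L→φ2] = [T, T, T, T]
r2 m[L→φ4] = [T, T, T, F]
r2 m[L→φ5] = [T, T, T, F]
r2 m[L→φ6] = [T, T, T, F]
r2 m[Q→φ1] = [T, T, T, T]
r2 m[Q→φ2] = [T, T, T, T]
r2 m[Q→φ3] = [T, T, T, T]
r2 m[A→φ3] = [T, T, T, T]
r2 m[A→φ5] = [T, T, T, T]
r2 m[N→φ4] = [T, T, T, T]
r2 m[N→φ6] = [T, T, T, T]
no fixed point within 2 rounds

NOT CONVERGED within 2 rounds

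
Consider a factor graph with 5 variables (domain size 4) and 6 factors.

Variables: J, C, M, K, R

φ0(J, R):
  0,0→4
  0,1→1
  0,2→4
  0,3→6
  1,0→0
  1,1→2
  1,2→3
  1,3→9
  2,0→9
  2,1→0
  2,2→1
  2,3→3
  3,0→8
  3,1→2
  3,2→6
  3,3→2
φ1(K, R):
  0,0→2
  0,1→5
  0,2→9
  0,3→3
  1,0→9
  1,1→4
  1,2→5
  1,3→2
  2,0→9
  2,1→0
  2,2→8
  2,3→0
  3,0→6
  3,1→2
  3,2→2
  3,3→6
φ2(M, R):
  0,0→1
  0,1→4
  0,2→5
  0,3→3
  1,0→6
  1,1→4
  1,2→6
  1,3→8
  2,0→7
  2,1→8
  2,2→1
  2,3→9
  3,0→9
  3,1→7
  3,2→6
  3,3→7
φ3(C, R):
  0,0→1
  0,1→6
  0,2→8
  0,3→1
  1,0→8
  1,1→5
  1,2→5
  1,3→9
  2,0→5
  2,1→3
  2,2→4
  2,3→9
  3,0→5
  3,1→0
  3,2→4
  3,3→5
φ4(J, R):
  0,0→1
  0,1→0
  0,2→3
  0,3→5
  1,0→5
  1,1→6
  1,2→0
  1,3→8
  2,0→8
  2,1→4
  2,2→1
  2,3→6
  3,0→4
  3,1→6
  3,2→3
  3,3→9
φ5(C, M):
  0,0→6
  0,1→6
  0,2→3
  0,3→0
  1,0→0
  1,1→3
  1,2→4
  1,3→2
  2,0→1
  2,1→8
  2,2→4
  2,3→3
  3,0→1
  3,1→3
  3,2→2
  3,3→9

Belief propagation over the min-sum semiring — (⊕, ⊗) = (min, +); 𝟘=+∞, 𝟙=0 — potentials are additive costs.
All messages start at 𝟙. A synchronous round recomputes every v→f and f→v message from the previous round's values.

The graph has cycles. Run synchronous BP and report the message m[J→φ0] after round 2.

init: all messages = 𝟙 over 4 values
r1 m[φ0→J] = [1, 0, 0, 2]
r1 m[φ0→R] = [0, 0, 1, 2]
r1 m[φ1→K] = [2, 2, 0, 2]
r1 m[φ1→R] = [2, 0, 2, 0]
r1 m[φ2→M] = [1, 4, 1, 6]
r1 m[φ2→R] = [1, 4, 1, 3]
r1 m[φ3→C] = [1, 5, 3, 0]
r1 m[φ3→R] = [1, 0, 4, 1]
r1 m[φ4→J] = [0, 0, 1, 3]
r1 m[φ4→R] = [1, 0, 0, 5]
r1 m[φ5→C] = [0, 0, 1, 1]
r1 m[φ5→M] = [0, 3, 2, 0]
r1 m[J→φ0] = [0, 0, 0, 0]
r1 m[J→φ4] = [0, 0, 0, 0]
r1 m[C→φ3] = [0, 0, 0, 0]
r1 m[C→φ5] = [0, 0, 0, 0]
r1 m[M→φ2] = [0, 0, 0, 0]
r1 m[M→φ5] = [0, 0, 0, 0]
r1 m[K→φ1] = [0, 0, 0, 0]
r1 m[R→φ0] = [0, 0, 0, 0]
r1 m[R→φ1] = [0, 0, 0, 0]
r1 m[R→φ2] = [0, 0, 0, 0]
r1 m[R→φ3] = [0, 0, 0, 0]
r1 m[R→φ4] = [0, 0, 0, 0]
r2 m[φ0→J] = [1, 0, 0, 2]
r2 m[φ0→R] = [0, 0, 1, 2]
r2 m[φ1→K] = [2, 2, 0, 2]
r2 m[φ1→R] = [2, 0, 2, 0]
r2 m[φ2→M] = [1, 4, 1, 6]
r2 m[φ2→R] = [1, 4, 1, 3]
r2 m[φ3→C] = [1, 5, 3, 0]
r2 m[φ3→R] = [1, 0, 4, 1]
r2 m[φ4→J] = [0, 0, 1, 3]
r2 m[φ4→R] = [1, 0, 0, 5]
r2 m[φ5→C] = [0, 0, 1, 1]
r2 m[φ5→M] = [0, 3, 2, 0]
r2 m[J→φ0] = [0, 0, 1, 3]
r2 m[J→φ4] = [1, 0, 0, 2]
r2 m[C→φ3] = [0, 0, 1, 1]
r2 m[C→φ5] = [1, 5, 3, 0]
r2 m[M→φ2] = [0, 3, 2, 0]
r2 m[M→φ5] = [1, 4, 1, 6]
r2 m[K→φ1] = [0, 0, 0, 0]
r2 m[R→φ0] = [5, 4, 7, 9]
r2 m[R→φ1] = [3, 4, 6, 11]
r2 m[R→φ2] = [4, 0, 7, 8]
r2 m[R→φ3] = [4, 4, 4, 10]
r2 m[R→φ4] = [4, 4, 8, 6]

message @ round 2 = [0, 0, 1, 3]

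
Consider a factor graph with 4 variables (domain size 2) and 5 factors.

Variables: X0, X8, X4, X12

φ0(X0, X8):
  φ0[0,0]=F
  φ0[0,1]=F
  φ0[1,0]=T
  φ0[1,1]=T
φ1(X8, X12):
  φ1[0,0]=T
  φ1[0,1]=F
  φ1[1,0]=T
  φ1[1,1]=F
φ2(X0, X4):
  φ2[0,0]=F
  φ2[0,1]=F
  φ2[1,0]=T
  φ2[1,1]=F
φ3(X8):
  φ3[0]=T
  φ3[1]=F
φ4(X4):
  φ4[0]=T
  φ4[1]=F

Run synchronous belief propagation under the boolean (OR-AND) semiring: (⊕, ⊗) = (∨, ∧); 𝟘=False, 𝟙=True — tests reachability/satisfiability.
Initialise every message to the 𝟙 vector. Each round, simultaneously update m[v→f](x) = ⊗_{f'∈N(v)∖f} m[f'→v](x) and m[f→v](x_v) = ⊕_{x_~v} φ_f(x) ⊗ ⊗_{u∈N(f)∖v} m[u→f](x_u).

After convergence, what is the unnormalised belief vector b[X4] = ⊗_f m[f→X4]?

b[X4] = [T, F]

init: all messages = 𝟙 over 2 values
r1 m[φ0→X0] = [F, T]
r1 m[φ0→X8] = [T, T]
r1 m[φ1→X8] = [T, T]
r1 m[φ1→X12] = [T, F]
r1 m[φ2→X0] = [F, T]
r1 m[φ2→X4] = [T, F]
r1 m[φ3→X8] = [T, F]
r1 m[φ4→X4] = [T, F]
r1 m[X0→φ0] = [T, T]
r1 m[X0→φ2] = [T, T]
r1 m[X8→φ0] = [T, T]
r1 m[X8→φ1] = [T, T]
r1 m[X8→φ3] = [T, T]
r1 m[X4→φ2] = [T, T]
r1 m[X4→φ4] = [T, T]
r1 m[X12→φ1] = [T, T]
r2 m[φ0→X0] = [F, T]
r2 m[φ0→X8] = [T, T]
r2 m[φ1→X8] = [T, T]
r2 m[φ1→X12] = [T, F]
r2 m[φ2→X0] = [F, T]
r2 m[φ2→X4] = [T, F]
r2 m[φ3→X8] = [T, F]
r2 m[φ4→X4] = [T, F]
r2 m[X0→φ0] = [F, T]
r2 m[X0→φ2] = [F, T]
r2 m[X8→φ0] = [T, F]
r2 m[X8→φ1] = [T, F]
r2 m[X8→φ3] = [T, T]
r2 m[X4→φ2] = [T, F]
r2 m[X4→φ4] = [T, F]
r2 m[X12→φ1] = [T, T]
r3 m[φ0→X0] = [F, T]
r3 m[φ0→X8] = [T, T]
r3 m[φ1→X8] = [T, T]
r3 m[φ1→X12] = [T, F]
r3 m[φ2→X0] = [F, T]
r3 m[φ2→X4] = [T, F]
r3 m[φ3→X8] = [T, F]
r3 m[φ4→X4] = [T, F]
r3 m[X0→φ0] = [F, T]
r3 m[X0→φ2] = [F, T]
r3 m[X8→φ0] = [T, F]
r3 m[X8→φ1] = [T, F]
r3 m[X8→φ3] = [T, T]
r3 m[X4→φ2] = [T, F]
r3 m[X4→φ4] = [T, F]
r3 m[X12→φ1] = [T, T]
fixed point reached at round 3
b[X4] = ⊗ incoming = [T, F]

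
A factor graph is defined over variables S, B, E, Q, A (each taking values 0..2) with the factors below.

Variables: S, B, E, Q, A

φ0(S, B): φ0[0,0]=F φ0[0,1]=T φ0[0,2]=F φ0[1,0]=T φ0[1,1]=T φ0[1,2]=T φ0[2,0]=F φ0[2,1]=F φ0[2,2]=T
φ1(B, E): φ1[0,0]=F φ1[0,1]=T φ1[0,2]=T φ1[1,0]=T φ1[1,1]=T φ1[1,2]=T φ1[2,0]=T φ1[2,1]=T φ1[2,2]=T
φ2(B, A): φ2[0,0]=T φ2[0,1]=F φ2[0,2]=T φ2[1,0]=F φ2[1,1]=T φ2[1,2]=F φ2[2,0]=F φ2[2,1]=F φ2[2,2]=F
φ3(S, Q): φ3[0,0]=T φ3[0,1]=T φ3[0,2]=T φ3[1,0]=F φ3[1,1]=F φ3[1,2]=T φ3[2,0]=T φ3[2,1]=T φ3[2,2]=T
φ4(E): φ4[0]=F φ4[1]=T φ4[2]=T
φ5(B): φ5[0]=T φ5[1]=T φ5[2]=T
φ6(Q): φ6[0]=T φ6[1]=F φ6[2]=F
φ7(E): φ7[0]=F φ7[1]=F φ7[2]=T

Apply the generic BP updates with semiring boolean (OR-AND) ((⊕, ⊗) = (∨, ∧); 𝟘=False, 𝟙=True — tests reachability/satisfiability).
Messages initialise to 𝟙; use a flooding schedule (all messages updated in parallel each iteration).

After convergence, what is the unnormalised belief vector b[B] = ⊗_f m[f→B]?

init: all messages = 𝟙 over 3 values
r1 m[φ0→S] = [T, T, T]
r1 m[φ0→B] = [T, T, T]
r1 m[φ1→B] = [T, T, T]
r1 m[φ1→E] = [T, T, T]
r1 m[φ2→B] = [T, T, F]
r1 m[φ2→A] = [T, T, T]
r1 m[φ3→S] = [T, T, T]
r1 m[φ3→Q] = [T, T, T]
r1 m[φ4→E] = [F, T, T]
r1 m[φ5→B] = [T, T, T]
r1 m[φ6→Q] = [T, F, F]
r1 m[φ7→E] = [F, F, T]
r1 m[S→φ0] = [T, T, T]
r1 m[S→φ3] = [T, T, T]
r1 m[B→φ0] = [T, T, T]
r1 m[B→φ1] = [T, T, T]
r1 m[B→φ2] = [T, T, T]
r1 m[B→φ5] = [T, T, T]
r1 m[E→φ1] = [T, T, T]
r1 m[E→φ4] = [T, T, T]
r1 m[E→φ7] = [T, T, T]
r1 m[Q→φ3] = [T, T, T]
r1 m[Q→φ6] = [T, T, T]
r1 m[A→φ2] = [T, T, T]
r2 m[φ0→S] = [T, T, T]
r2 m[φ0→B] = [T, T, T]
r2 m[φ1→B] = [T, T, T]
r2 m[φ1→E] = [T, T, T]
r2 m[φ2→B] = [T, T, F]
r2 m[φ2→A] = [T, T, T]
r2 m[φ3→S] = [T, T, T]
r2 m[φ3→Q] = [T, T, T]
r2 m[φ4→E] = [F, T, T]
r2 m[φ5→B] = [T, T, T]
r2 m[φ6→Q] = [T, F, F]
r2 m[φ7→E] = [F, F, T]
r2 m[S→φ0] = [T, T, T]
r2 m[S→φ3] = [T, T, T]
r2 m[B→φ0] = [T, T, F]
r2 m[B→φ1] = [T, T, F]
r2 m[B→φ2] = [T, T, T]
r2 m[B→φ5] = [T, T, F]
r2 m[E→φ1] = [F, F, T]
r2 m[E→φ4] = [F, F, T]
r2 m[E→φ7] = [F, T, T]
r2 m[Q→φ3] = [T, F, F]
r2 m[Q→φ6] = [T, T, T]
r2 m[A→φ2] = [T, T, T]
r3 m[φ0→S] = [T, T, F]
r3 m[φ0→B] = [T, T, T]
r3 m[φ1→B] = [T, T, T]
r3 m[φ1→E] = [T, T, T]
r3 m[φ2→B] = [T, T, F]
r3 m[φ2→A] = [T, T, T]
r3 m[φ3→S] = [T, F, T]
r3 m[φ3→Q] = [T, T, T]
r3 m[φ4→E] = [F, T, T]
r3 m[φ5→B] = [T, T, T]
r3 m[φ6→Q] = [T, F, F]
r3 m[φ7→E] = [F, F, T]
r3 m[S→φ0] = [T, T, T]
r3 m[S→φ3] = [T, T, T]
r3 m[B→φ0] = [T, T, F]
r3 m[B→φ1] = [T, T, F]
r3 m[B→φ2] = [T, T, T]
r3 m[B→φ5] = [T, T, F]
r3 m[E→φ1] = [F, F, T]
r3 m[E→φ4] = [F, F, T]
r3 m[E→φ7] = [F, T, T]
r3 m[Q→φ3] = [T, F, F]
r3 m[Q→φ6] = [T, T, T]
r3 m[A→φ2] = [T, T, T]
r4 m[φ0→S] = [T, T, F]
r4 m[φ0→B] = [T, T, T]
r4 m[φ1→B] = [T, T, T]
r4 m[φ1→E] = [T, T, T]
r4 m[φ2→B] = [T, T, F]
r4 m[φ2→A] = [T, T, T]
r4 m[φ3→S] = [T, F, T]
r4 m[φ3→Q] = [T, T, T]
r4 m[φ4→E] = [F, T, T]
r4 m[φ5→B] = [T, T, T]
r4 m[φ6→Q] = [T, F, F]
r4 m[φ7→E] = [F, F, T]
r4 m[S→φ0] = [T, F, T]
r4 m[S→φ3] = [T, T, F]
r4 m[B→φ0] = [T, T, F]
r4 m[B→φ1] = [T, T, F]
r4 m[B→φ2] = [T, T, T]
r4 m[B→φ5] = [T, T, F]
r4 m[E→φ1] = [F, F, T]
r4 m[E→φ4] = [F, F, T]
r4 m[E→φ7] = [F, T, T]
r4 m[Q→φ3] = [T, F, F]
r4 m[Q→φ6] = [T, T, T]
r4 m[A→φ2] = [T, T, T]
r5 m[φ0→S] = [T, T, F]
r5 m[φ0→B] = [F, T, T]
r5 m[φ1→B] = [T, T, T]
r5 m[φ1→E] = [T, T, T]
r5 m[φ2→B] = [T, T, F]
r5 m[φ2→A] = [T, T, T]
r5 m[φ3→S] = [T, F, T]
r5 m[φ3→Q] = [T, T, T]
r5 m[φ4→E] = [F, T, T]
r5 m[φ5→B] = [T, T, T]
r5 m[φ6→Q] = [T, F, F]
r5 m[φ7→E] = [F, F, T]
r5 m[S→φ0] = [T, F, T]
r5 m[S→φ3] = [T, T, F]
r5 m[B→φ0] = [T, T, F]
r5 m[B→φ1] = [T, T, F]
r5 m[B→φ2] = [T, T, T]
r5 m[B→φ5] = [T, T, F]
r5 m[E→φ1] = [F, F, T]
r5 m[E→φ4] = [F, F, T]
r5 m[E→φ7] = [F, T, T]
r5 m[Q→φ3] = [T, F, F]
r5 m[Q→φ6] = [T, T, T]
r5 m[A→φ2] = [T, T, T]
r6 m[φ0→S] = [T, T, F]
r6 m[φ0→B] = [F, T, T]
r6 m[φ1→B] = [T, T, T]
r6 m[φ1→E] = [T, T, T]
r6 m[φ2→B] = [T, T, F]
r6 m[φ2→A] = [T, T, T]
r6 m[φ3→S] = [T, F, T]
r6 m[φ3→Q] = [T, T, T]
r6 m[φ4→E] = [F, T, T]
r6 m[φ5→B] = [T, T, T]
r6 m[φ6→Q] = [T, F, F]
r6 m[φ7→E] = [F, F, T]
r6 m[S→φ0] = [T, F, T]
r6 m[S→φ3] = [T, T, F]
r6 m[B→φ0] = [T, T, F]
r6 m[B→φ1] = [F, T, F]
r6 m[B→φ2] = [F, T, T]
r6 m[B→φ5] = [F, T, F]
r6 m[E→φ1] = [F, F, T]
r6 m[E→φ4] = [F, F, T]
r6 m[E→φ7] = [F, T, T]
r6 m[Q→φ3] = [T, F, F]
r6 m[Q→φ6] = [T, T, T]
r6 m[A→φ2] = [T, T, T]
r7 m[φ0→S] = [T, T, F]
r7 m[φ0→B] = [F, T, T]
r7 m[φ1→B] = [T, T, T]
r7 m[φ1→E] = [T, T, T]
r7 m[φ2→B] = [T, T, F]
r7 m[φ2→A] = [F, T, F]
r7 m[φ3→S] = [T, F, T]
r7 m[φ3→Q] = [T, T, T]
r7 m[φ4→E] = [F, T, T]
r7 m[φ5→B] = [T, T, T]
r7 m[φ6→Q] = [T, F, F]
r7 m[φ7→E] = [F, F, T]
r7 m[S→φ0] = [T, F, T]
r7 m[S→φ3] = [T, T, F]
r7 m[B→φ0] = [T, T, F]
r7 m[B→φ1] = [F, T, F]
r7 m[B→φ2] = [F, T, T]
r7 m[B→φ5] = [F, T, F]
r7 m[E→φ1] = [F, F, T]
r7 m[E→φ4] = [F, F, T]
r7 m[E→φ7] = [F, T, T]
r7 m[Q→φ3] = [T, F, F]
r7 m[Q→φ6] = [T, T, T]
r7 m[A→φ2] = [T, T, T]
r8 m[φ0→S] = [T, T, F]
r8 m[φ0→B] = [F, T, T]
r8 m[φ1→B] = [T, T, T]
r8 m[φ1→E] = [T, T, T]
r8 m[φ2→B] = [T, T, F]
r8 m[φ2→A] = [F, T, F]
r8 m[φ3→S] = [T, F, T]
r8 m[φ3→Q] = [T, T, T]
r8 m[φ4→E] = [F, T, T]
r8 m[φ5→B] = [T, T, T]
r8 m[φ6→Q] = [T, F, F]
r8 m[φ7→E] = [F, F, T]
r8 m[S→φ0] = [T, F, T]
r8 m[S→φ3] = [T, T, F]
r8 m[B→φ0] = [T, T, F]
r8 m[B→φ1] = [F, T, F]
r8 m[B→φ2] = [F, T, T]
r8 m[B→φ5] = [F, T, F]
r8 m[E→φ1] = [F, F, T]
r8 m[E→φ4] = [F, F, T]
r8 m[E→φ7] = [F, T, T]
r8 m[Q→φ3] = [T, F, F]
r8 m[Q→φ6] = [T, T, T]
r8 m[A→φ2] = [T, T, T]
fixed point reached at round 8
b[B] = ⊗ incoming = [F, T, F]

b[B] = [F, T, F]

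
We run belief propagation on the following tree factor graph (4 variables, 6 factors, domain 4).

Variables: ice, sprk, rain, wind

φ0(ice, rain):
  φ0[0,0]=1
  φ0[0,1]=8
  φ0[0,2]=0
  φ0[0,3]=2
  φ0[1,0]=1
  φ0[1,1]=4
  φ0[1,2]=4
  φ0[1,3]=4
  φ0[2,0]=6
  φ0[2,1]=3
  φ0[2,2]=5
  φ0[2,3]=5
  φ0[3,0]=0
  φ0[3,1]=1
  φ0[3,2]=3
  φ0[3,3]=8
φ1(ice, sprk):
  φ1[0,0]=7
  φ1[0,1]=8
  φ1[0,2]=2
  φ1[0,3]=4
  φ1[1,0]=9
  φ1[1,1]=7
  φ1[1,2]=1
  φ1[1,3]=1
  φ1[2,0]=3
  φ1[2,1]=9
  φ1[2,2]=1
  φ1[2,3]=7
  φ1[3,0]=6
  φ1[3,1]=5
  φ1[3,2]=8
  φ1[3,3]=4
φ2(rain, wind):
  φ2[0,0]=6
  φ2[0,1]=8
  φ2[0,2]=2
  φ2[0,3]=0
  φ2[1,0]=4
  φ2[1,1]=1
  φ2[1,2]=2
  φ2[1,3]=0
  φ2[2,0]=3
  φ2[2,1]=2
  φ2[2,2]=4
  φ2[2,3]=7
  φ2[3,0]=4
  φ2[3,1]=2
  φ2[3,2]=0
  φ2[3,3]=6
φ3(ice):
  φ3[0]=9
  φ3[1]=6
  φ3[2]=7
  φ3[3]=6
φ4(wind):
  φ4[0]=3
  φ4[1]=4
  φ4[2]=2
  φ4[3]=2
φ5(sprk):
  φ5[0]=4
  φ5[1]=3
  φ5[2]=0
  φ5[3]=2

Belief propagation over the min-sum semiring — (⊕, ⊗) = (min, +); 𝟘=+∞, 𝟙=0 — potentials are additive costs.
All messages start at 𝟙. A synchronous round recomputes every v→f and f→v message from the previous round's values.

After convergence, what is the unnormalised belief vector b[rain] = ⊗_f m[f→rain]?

init: all messages = 𝟙 over 4 values
r1 m[φ0→ice] = [0, 1, 3, 0]
r1 m[φ0→rain] = [0, 1, 0, 2]
r1 m[φ1→ice] = [2, 1, 1, 4]
r1 m[φ1→sprk] = [3, 5, 1, 1]
r1 m[φ2→rain] = [0, 0, 2, 0]
r1 m[φ2→wind] = [3, 1, 0, 0]
r1 m[φ3→ice] = [9, 6, 7, 6]
r1 m[φ4→wind] = [3, 4, 2, 2]
r1 m[φ5→sprk] = [4, 3, 0, 2]
r1 m[ice→φ0] = [0, 0, 0, 0]
r1 m[ice→φ1] = [0, 0, 0, 0]
r1 m[ice→φ3] = [0, 0, 0, 0]
r1 m[sprk→φ1] = [0, 0, 0, 0]
r1 m[sprk→φ5] = [0, 0, 0, 0]
r1 m[rain→φ0] = [0, 0, 0, 0]
r1 m[rain→φ2] = [0, 0, 0, 0]
r1 m[wind→φ2] = [0, 0, 0, 0]
r1 m[wind→φ4] = [0, 0, 0, 0]
r2 m[φ0→ice] = [0, 1, 3, 0]
r2 m[φ0→rain] = [0, 1, 0, 2]
r2 m[φ1→ice] = [2, 1, 1, 4]
r2 m[φ1→sprk] = [3, 5, 1, 1]
r2 m[φ2→rain] = [0, 0, 2, 0]
r2 m[φ2→wind] = [3, 1, 0, 0]
r2 m[φ3→ice] = [9, 6, 7, 6]
r2 m[φ4→wind] = [3, 4, 2, 2]
r2 m[φ5→sprk] = [4, 3, 0, 2]
r2 m[ice→φ0] = [11, 7, 8, 10]
r2 m[ice→φ1] = [9, 7, 10, 6]
r2 m[ice→φ3] = [2, 2, 4, 4]
r2 m[sprk→φ1] = [4, 3, 0, 2]
r2 m[sprk→φ5] = [3, 5, 1, 1]
r2 m[rain→φ0] = [0, 0, 2, 0]
r2 m[rain→φ2] = [0, 1, 0, 2]
r2 m[wind→φ2] = [3, 4, 2, 2]
r2 m[wind→φ4] = [3, 1, 0, 0]
r3 m[φ0→ice] = [1, 1, 3, 0]
r3 m[φ0→rain] = [8, 11, 11, 11]
r3 m[φ1→ice] = [2, 1, 1, 6]
r3 m[φ1→sprk] = [12, 11, 8, 8]
r3 m[φ2→rain] = [2, 2, 6, 2]
r3 m[φ2→wind] = [3, 2, 2, 0]
r3 m[φ3→ice] = [9, 6, 7, 6]
r3 m[φ4→wind] = [3, 4, 2, 2]
r3 m[φ5→sprk] = [4, 3, 0, 2]
r3 m[ice→φ0] = [11, 7, 8, 10]
r3 m[ice→φ1] = [9, 7, 10, 6]
r3 m[ice→φ3] = [2, 2, 4, 4]
r3 m[sprk→φ1] = [4, 3, 0, 2]
r3 m[sprk→φ5] = [3, 5, 1, 1]
r3 m[rain→φ0] = [0, 0, 2, 0]
r3 m[rain→φ2] = [0, 1, 0, 2]
r3 m[wind→φ2] = [3, 4, 2, 2]
r3 m[wind→φ4] = [3, 1, 0, 0]
r4 m[φ0→ice] = [1, 1, 3, 0]
r4 m[φ0→rain] = [8, 11, 11, 11]
r4 m[φ1→ice] = [2, 1, 1, 6]
r4 m[φ1→sprk] = [12, 11, 8, 8]
r4 m[φ2→rain] = [2, 2, 6, 2]
r4 m[φ2→wind] = [3, 2, 2, 0]
r4 m[φ3→ice] = [9, 6, 7, 6]
r4 m[φ4→wind] = [3, 4, 2, 2]
r4 m[φ5→sprk] = [4, 3, 0, 2]
r4 m[ice→φ0] = [11, 7, 8, 12]
r4 m[ice→φ1] = [10, 7, 10, 6]
r4 m[ice→φ3] = [3, 2, 4, 6]
r4 m[sprk→φ1] = [4, 3, 0, 2]
r4 m[sprk→φ5] = [12, 11, 8, 8]
r4 m[rain→φ0] = [2, 2, 6, 2]
r4 m[rain→φ2] = [8, 11, 11, 11]
r4 m[wind→φ2] = [3, 4, 2, 2]
r4 m[wind→φ4] = [3, 2, 2, 0]
r5 m[φ0→ice] = [3, 3, 5, 2]
r5 m[φ0→rain] = [8, 11, 11, 11]
r5 m[φ1→ice] = [2, 1, 1, 6]
r5 m[φ1→sprk] = [12, 11, 8, 8]
r5 m[φ2→rain] = [2, 2, 6, 2]
r5 m[φ2→wind] = [14, 12, 10, 8]
r5 m[φ3→ice] = [9, 6, 7, 6]
r5 m[φ4→wind] = [3, 4, 2, 2]
r5 m[φ5→sprk] = [4, 3, 0, 2]
r5 m[ice→φ0] = [11, 7, 8, 12]
r5 m[ice→φ1] = [10, 7, 10, 6]
r5 m[ice→φ3] = [3, 2, 4, 6]
r5 m[sprk→φ1] = [4, 3, 0, 2]
r5 m[sprk→φ5] = [12, 11, 8, 8]
r5 m[rain→φ0] = [2, 2, 6, 2]
r5 m[rain→φ2] = [8, 11, 11, 11]
r5 m[wind→φ2] = [3, 4, 2, 2]
r5 m[wind→φ4] = [3, 2, 2, 0]
r6 m[φ0→ice] = [3, 3, 5, 2]
r6 m[φ0→rain] = [8, 11, 11, 11]
r6 m[φ1→ice] = [2, 1, 1, 6]
r6 m[φ1→sprk] = [12, 11, 8, 8]
r6 m[φ2→rain] = [2, 2, 6, 2]
r6 m[φ2→wind] = [14, 12, 10, 8]
r6 m[φ3→ice] = [9, 6, 7, 6]
r6 m[φ4→wind] = [3, 4, 2, 2]
r6 m[φ5→sprk] = [4, 3, 0, 2]
r6 m[ice→φ0] = [11, 7, 8, 12]
r6 m[ice→φ1] = [12, 9, 12, 8]
r6 m[ice→φ3] = [5, 4, 6, 8]
r6 m[sprk→φ1] = [4, 3, 0, 2]
r6 m[sprk→φ5] = [12, 11, 8, 8]
r6 m[rain→φ0] = [2, 2, 6, 2]
r6 m[rain→φ2] = [8, 11, 11, 11]
r6 m[wind→φ2] = [3, 4, 2, 2]
r6 m[wind→φ4] = [14, 12, 10, 8]
r7 m[φ0→ice] = [3, 3, 5, 2]
r7 m[φ0→rain] = [8, 11, 11, 11]
r7 m[φ1→ice] = [2, 1, 1, 6]
r7 m[φ1→sprk] = [14, 13, 10, 10]
r7 m[φ2→rain] = [2, 2, 6, 2]
r7 m[φ2→wind] = [14, 12, 10, 8]
r7 m[φ3→ice] = [9, 6, 7, 6]
r7 m[φ4→wind] = [3, 4, 2, 2]
r7 m[φ5→sprk] = [4, 3, 0, 2]
r7 m[ice→φ0] = [11, 7, 8, 12]
r7 m[ice→φ1] = [12, 9, 12, 8]
r7 m[ice→φ3] = [5, 4, 6, 8]
r7 m[sprk→φ1] = [4, 3, 0, 2]
r7 m[sprk→φ5] = [12, 11, 8, 8]
r7 m[rain→φ0] = [2, 2, 6, 2]
r7 m[rain→φ2] = [8, 11, 11, 11]
r7 m[wind→φ2] = [3, 4, 2, 2]
r7 m[wind→φ4] = [14, 12, 10, 8]
r8 m[φ0→ice] = [3, 3, 5, 2]
r8 m[φ0→rain] = [8, 11, 11, 11]
r8 m[φ1→ice] = [2, 1, 1, 6]
r8 m[φ1→sprk] = [14, 13, 10, 10]
r8 m[φ2→rain] = [2, 2, 6, 2]
r8 m[φ2→wind] = [14, 12, 10, 8]
r8 m[φ3→ice] = [9, 6, 7, 6]
r8 m[φ4→wind] = [3, 4, 2, 2]
r8 m[φ5→sprk] = [4, 3, 0, 2]
r8 m[ice→φ0] = [11, 7, 8, 12]
r8 m[ice→φ1] = [12, 9, 12, 8]
r8 m[ice→φ3] = [5, 4, 6, 8]
r8 m[sprk→φ1] = [4, 3, 0, 2]
r8 m[sprk→φ5] = [14, 13, 10, 10]
r8 m[rain→φ0] = [2, 2, 6, 2]
r8 m[rain→φ2] = [8, 11, 11, 11]
r8 m[wind→φ2] = [3, 4, 2, 2]
r8 m[wind→φ4] = [14, 12, 10, 8]
r9 m[φ0→ice] = [3, 3, 5, 2]
r9 m[φ0→rain] = [8, 11, 11, 11]
r9 m[φ1→ice] = [2, 1, 1, 6]
r9 m[φ1→sprk] = [14, 13, 10, 10]
r9 m[φ2→rain] = [2, 2, 6, 2]
r9 m[φ2→wind] = [14, 12, 10, 8]
r9 m[φ3→ice] = [9, 6, 7, 6]
r9 m[φ4→wind] = [3, 4, 2, 2]
r9 m[φ5→sprk] = [4, 3, 0, 2]
r9 m[ice→φ0] = [11, 7, 8, 12]
r9 m[ice→φ1] = [12, 9, 12, 8]
r9 m[ice→φ3] = [5, 4, 6, 8]
r9 m[sprk→φ1] = [4, 3, 0, 2]
r9 m[sprk→φ5] = [14, 13, 10, 10]
r9 m[rain→φ0] = [2, 2, 6, 2]
r9 m[rain→φ2] = [8, 11, 11, 11]
r9 m[wind→φ2] = [3, 4, 2, 2]
r9 m[wind→φ4] = [14, 12, 10, 8]
fixed point reached at round 9
b[rain] = ⊗ incoming = [10, 13, 17, 13]

b[rain] = [10, 13, 17, 13]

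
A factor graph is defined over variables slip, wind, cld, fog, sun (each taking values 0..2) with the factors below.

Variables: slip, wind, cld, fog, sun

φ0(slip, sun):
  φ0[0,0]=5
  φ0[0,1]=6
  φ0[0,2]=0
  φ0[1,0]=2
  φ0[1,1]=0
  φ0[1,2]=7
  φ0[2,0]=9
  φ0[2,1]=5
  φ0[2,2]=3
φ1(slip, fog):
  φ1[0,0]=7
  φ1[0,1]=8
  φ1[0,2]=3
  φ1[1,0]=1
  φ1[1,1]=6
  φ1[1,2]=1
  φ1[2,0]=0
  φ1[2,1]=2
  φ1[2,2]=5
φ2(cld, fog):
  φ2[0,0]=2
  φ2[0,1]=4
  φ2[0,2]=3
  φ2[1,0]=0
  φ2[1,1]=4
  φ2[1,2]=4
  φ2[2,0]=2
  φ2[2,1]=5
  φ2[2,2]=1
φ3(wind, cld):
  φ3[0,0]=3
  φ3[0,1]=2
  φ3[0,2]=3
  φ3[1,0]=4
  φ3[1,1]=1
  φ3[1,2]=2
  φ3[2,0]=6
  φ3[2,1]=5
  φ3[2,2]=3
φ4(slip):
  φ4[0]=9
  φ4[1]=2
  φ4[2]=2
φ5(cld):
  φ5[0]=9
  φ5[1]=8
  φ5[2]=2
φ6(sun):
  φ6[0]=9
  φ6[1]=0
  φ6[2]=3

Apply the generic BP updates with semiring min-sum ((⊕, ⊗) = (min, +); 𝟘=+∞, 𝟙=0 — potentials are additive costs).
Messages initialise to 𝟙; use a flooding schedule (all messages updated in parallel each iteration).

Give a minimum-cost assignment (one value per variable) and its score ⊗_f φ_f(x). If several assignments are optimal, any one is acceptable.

init: all messages = 𝟙 over 3 values
r1 m[φ0→slip] = [0, 0, 3]
r1 m[φ0→sun] = [2, 0, 0]
r1 m[φ1→slip] = [3, 1, 0]
r1 m[φ1→fog] = [0, 2, 1]
r1 m[φ2→cld] = [2, 0, 1]
r1 m[φ2→fog] = [0, 4, 1]
r1 m[φ3→wind] = [2, 1, 3]
r1 m[φ3→cld] = [3, 1, 2]
r1 m[φ4→slip] = [9, 2, 2]
r1 m[φ5→cld] = [9, 8, 2]
r1 m[φ6→sun] = [9, 0, 3]
r1 m[slip→φ0] = [0, 0, 0]
r1 m[slip→φ1] = [0, 0, 0]
r1 m[slip→φ4] = [0, 0, 0]
r1 m[wind→φ3] = [0, 0, 0]
r1 m[cld→φ2] = [0, 0, 0]
r1 m[cld→φ3] = [0, 0, 0]
r1 m[cld→φ5] = [0, 0, 0]
r1 m[fog→φ1] = [0, 0, 0]
r1 m[fog→φ2] = [0, 0, 0]
r1 m[sun→φ0] = [0, 0, 0]
r1 m[sun→φ6] = [0, 0, 0]
r2 m[φ0→slip] = [0, 0, 3]
r2 m[φ0→sun] = [2, 0, 0]
r2 m[φ1→slip] = [3, 1, 0]
r2 m[φ1→fog] = [0, 2, 1]
r2 m[φ2→cld] = [2, 0, 1]
r2 m[φ2→fog] = [0, 4, 1]
r2 m[φ3→wind] = [2, 1, 3]
r2 m[φ3→cld] = [3, 1, 2]
r2 m[φ4→slip] = [9, 2, 2]
r2 m[φ5→cld] = [9, 8, 2]
r2 m[φ6→sun] = [9, 0, 3]
r2 m[slip→φ0] = [12, 3, 2]
r2 m[slip→φ1] = [9, 2, 5]
r2 m[slip→φ4] = [3, 1, 3]
r2 m[wind→φ3] = [0, 0, 0]
r2 m[cld→φ2] = [12, 9, 4]
r2 m[cld→φ3] = [11, 8, 3]
r2 m[cld→φ5] = [5, 1, 3]
r2 m[fog→φ1] = [0, 4, 1]
r2 m[fog→φ2] = [0, 2, 1]
r2 m[sun→φ0] = [9, 0, 3]
r2 m[sun→φ6] = [2, 0, 0]
r3 m[φ0→slip] = [3, 0, 5]
r3 m[φ0→sun] = [5, 3, 5]
r3 m[φ1→slip] = [4, 1, 0]
r3 m[φ1→fog] = [3, 7, 3]
r3 m[φ2→cld] = [2, 0, 2]
r3 m[φ2→fog] = [6, 9, 5]
r3 m[φ3→wind] = [6, 5, 6]
r3 m[φ3→cld] = [3, 1, 2]
r3 m[φ4→slip] = [9, 2, 2]
r3 m[φ5→cld] = [9, 8, 2]
r3 m[φ6→sun] = [9, 0, 3]
r3 m[slip→φ0] = [12, 3, 2]
r3 m[slip→φ1] = [9, 2, 5]
r3 m[slip→φ4] = [3, 1, 3]
r3 m[wind→φ3] = [0, 0, 0]
r3 m[cld→φ2] = [12, 9, 4]
r3 m[cld→φ3] = [11, 8, 3]
r3 m[cld→φ5] = [5, 1, 3]
r3 m[fog→φ1] = [0, 4, 1]
r3 m[fog→φ2] = [0, 2, 1]
r3 m[sun→φ0] = [9, 0, 3]
r3 m[sun→φ6] = [2, 0, 0]
r4 m[φ0→slip] = [3, 0, 5]
r4 m[φ0→sun] = [5, 3, 5]
r4 m[φ1→slip] = [4, 1, 0]
r4 m[φ1→fog] = [3, 7, 3]
r4 m[φ2→cld] = [2, 0, 2]
r4 m[φ2→fog] = [6, 9, 5]
r4 m[φ3→wind] = [6, 5, 6]
r4 m[φ3→cld] = [3, 1, 2]
r4 m[φ4→slip] = [9, 2, 2]
r4 m[φ5→cld] = [9, 8, 2]
r4 m[φ6→sun] = [9, 0, 3]
r4 m[slip→φ0] = [13, 3, 2]
r4 m[slip→φ1] = [12, 2, 7]
r4 m[slip→φ4] = [7, 1, 5]
r4 m[wind→φ3] = [0, 0, 0]
r4 m[cld→φ2] = [12, 9, 4]
r4 m[cld→φ3] = [11, 8, 4]
r4 m[cld→φ5] = [5, 1, 4]
r4 m[fog→φ1] = [6, 9, 5]
r4 m[fog→φ2] = [3, 7, 3]
r4 m[sun→φ0] = [9, 0, 3]
r4 m[sun→φ6] = [5, 3, 5]
r5 m[φ0→slip] = [3, 0, 5]
r5 m[φ0→sun] = [5, 3, 5]
r5 m[φ1→slip] = [8, 6, 6]
r5 m[φ1→fog] = [3, 8, 3]
r5 m[φ2→cld] = [5, 3, 4]
r5 m[φ2→fog] = [6, 9, 5]
r5 m[φ3→wind] = [7, 6, 7]
r5 m[φ3→cld] = [3, 1, 2]
r5 m[φ4→slip] = [9, 2, 2]
r5 m[φ5→cld] = [9, 8, 2]
r5 m[φ6→sun] = [9, 0, 3]
r5 m[slip→φ0] = [13, 3, 2]
r5 m[slip→φ1] = [12, 2, 7]
r5 m[slip→φ4] = [7, 1, 5]
r5 m[wind→φ3] = [0, 0, 0]
r5 m[cld→φ2] = [12, 9, 4]
r5 m[cld→φ3] = [11, 8, 4]
r5 m[cld→φ5] = [5, 1, 4]
r5 m[fog→φ1] = [6, 9, 5]
r5 m[fog→φ2] = [3, 7, 3]
r5 m[sun→φ0] = [9, 0, 3]
r5 m[sun→φ6] = [5, 3, 5]
r6 m[φ0→slip] = [3, 0, 5]
r6 m[φ0→sun] = [5, 3, 5]
r6 m[φ1→slip] = [8, 6, 6]
r6 m[φ1→fog] = [3, 8, 3]
r6 m[φ2→cld] = [5, 3, 4]
r6 m[φ2→fog] = [6, 9, 5]
r6 m[φ3→wind] = [7, 6, 7]
r6 m[φ3→cld] = [3, 1, 2]
r6 m[φ4→slip] = [9, 2, 2]
r6 m[φ5→cld] = [9, 8, 2]
r6 m[φ6→sun] = [9, 0, 3]
r6 m[slip→φ0] = [17, 8, 8]
r6 m[slip→φ1] = [12, 2, 7]
r6 m[slip→φ4] = [11, 6, 11]
r6 m[wind→φ3] = [0, 0, 0]
r6 m[cld→φ2] = [12, 9, 4]
r6 m[cld→φ3] = [14, 11, 6]
r6 m[cld→φ5] = [8, 4, 6]
r6 m[fog→φ1] = [6, 9, 5]
r6 m[fog→φ2] = [3, 8, 3]
r6 m[sun→φ0] = [9, 0, 3]
r6 m[sun→φ6] = [5, 3, 5]
r7 m[φ0→slip] = [3, 0, 5]
r7 m[φ0→sun] = [10, 8, 11]
r7 m[φ1→slip] = [8, 6, 6]
r7 m[φ1→fog] = [3, 8, 3]
r7 m[φ2→cld] = [5, 3, 4]
r7 m[φ2→fog] = [6, 9, 5]
r7 m[φ3→wind] = [9, 8, 9]
r7 m[φ3→cld] = [3, 1, 2]
r7 m[φ4→slip] = [9, 2, 2]
r7 m[φ5→cld] = [9, 8, 2]
r7 m[φ6→sun] = [9, 0, 3]
r7 m[slip→φ0] = [17, 8, 8]
r7 m[slip→φ1] = [12, 2, 7]
r7 m[slip→φ4] = [11, 6, 11]
r7 m[wind→φ3] = [0, 0, 0]
r7 m[cld→φ2] = [12, 9, 4]
r7 m[cld→φ3] = [14, 11, 6]
r7 m[cld→φ5] = [8, 4, 6]
r7 m[fog→φ1] = [6, 9, 5]
r7 m[fog→φ2] = [3, 8, 3]
r7 m[sun→φ0] = [9, 0, 3]
r7 m[sun→φ6] = [5, 3, 5]
r8 m[φ0→slip] = [3, 0, 5]
r8 m[φ0→sun] = [10, 8, 11]
r8 m[φ1→slip] = [8, 6, 6]
r8 m[φ1→fog] = [3, 8, 3]
r8 m[φ2→cld] = [5, 3, 4]
r8 m[φ2→fog] = [6, 9, 5]
r8 m[φ3→wind] = [9, 8, 9]
r8 m[φ3→cld] = [3, 1, 2]
r8 m[φ4→slip] = [9, 2, 2]
r8 m[φ5→cld] = [9, 8, 2]
r8 m[φ6→sun] = [9, 0, 3]
r8 m[slip→φ0] = [17, 8, 8]
r8 m[slip→φ1] = [12, 2, 7]
r8 m[slip→φ4] = [11, 6, 11]
r8 m[wind→φ3] = [0, 0, 0]
r8 m[cld→φ2] = [12, 9, 4]
r8 m[cld→φ3] = [14, 11, 6]
r8 m[cld→φ5] = [8, 4, 6]
r8 m[fog→φ1] = [6, 9, 5]
r8 m[fog→φ2] = [3, 8, 3]
r8 m[sun→φ0] = [9, 0, 3]
r8 m[sun→φ6] = [10, 8, 11]
r9 m[φ0→slip] = [3, 0, 5]
r9 m[φ0→sun] = [10, 8, 11]
r9 m[φ1→slip] = [8, 6, 6]
r9 m[φ1→fog] = [3, 8, 3]
r9 m[φ2→cld] = [5, 3, 4]
r9 m[φ2→fog] = [6, 9, 5]
r9 m[φ3→wind] = [9, 8, 9]
r9 m[φ3→cld] = [3, 1, 2]
r9 m[φ4→slip] = [9, 2, 2]
r9 m[φ5→cld] = [9, 8, 2]
r9 m[φ6→sun] = [9, 0, 3]
r9 m[slip→φ0] = [17, 8, 8]
r9 m[slip→φ1] = [12, 2, 7]
r9 m[slip→φ4] = [11, 6, 11]
r9 m[wind→φ3] = [0, 0, 0]
r9 m[cld→φ2] = [12, 9, 4]
r9 m[cld→φ3] = [14, 11, 6]
r9 m[cld→φ5] = [8, 4, 6]
r9 m[fog→φ1] = [6, 9, 5]
r9 m[fog→φ2] = [3, 8, 3]
r9 m[sun→φ0] = [9, 0, 3]
r9 m[sun→φ6] = [10, 8, 11]
fixed point reached at round 9
traceback from slip: (slip=1, wind=1, cld=2, fog=2, sun=1), score=8

assignment: (slip=1, wind=1, cld=2, fog=2, sun=1); score = 8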